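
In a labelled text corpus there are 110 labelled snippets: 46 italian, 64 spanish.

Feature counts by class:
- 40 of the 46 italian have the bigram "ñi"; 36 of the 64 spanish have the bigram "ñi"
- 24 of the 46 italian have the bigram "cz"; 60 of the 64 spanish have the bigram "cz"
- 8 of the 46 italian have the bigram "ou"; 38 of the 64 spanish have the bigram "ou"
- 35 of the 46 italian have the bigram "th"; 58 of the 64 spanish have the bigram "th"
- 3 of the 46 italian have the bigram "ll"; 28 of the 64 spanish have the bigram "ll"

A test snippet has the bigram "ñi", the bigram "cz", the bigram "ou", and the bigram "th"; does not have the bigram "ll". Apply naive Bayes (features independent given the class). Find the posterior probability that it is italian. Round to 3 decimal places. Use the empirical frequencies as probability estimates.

0.202

italian: (46/110) × (40/46) × (24/46) × (8/46) × (35/46) × (43/46) ≈ 0.0234679
spanish: (64/110) × (36/64) × (60/64) × (38/64) × (58/64) × (36/64) ≈ 0.0928657
P(italian | x) = 0.0234679 / 0.1163336 ≈ 0.202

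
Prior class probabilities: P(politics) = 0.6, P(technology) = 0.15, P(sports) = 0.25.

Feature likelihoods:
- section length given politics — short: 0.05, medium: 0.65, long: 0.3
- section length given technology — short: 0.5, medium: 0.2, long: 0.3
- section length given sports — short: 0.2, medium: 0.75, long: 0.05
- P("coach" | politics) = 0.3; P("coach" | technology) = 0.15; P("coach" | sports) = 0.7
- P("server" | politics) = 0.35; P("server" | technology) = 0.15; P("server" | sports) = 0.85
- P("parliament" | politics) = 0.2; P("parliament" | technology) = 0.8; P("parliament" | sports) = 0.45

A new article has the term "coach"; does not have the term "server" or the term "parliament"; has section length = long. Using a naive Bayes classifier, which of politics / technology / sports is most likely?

politics

politics: 0.6 × 0.3 × 0.3 × (1−0.35) × (1−0.2) = 0.02808
technology: 0.15 × 0.3 × 0.15 × (1−0.15) × (1−0.8) = 0.0011475
sports: 0.25 × 0.05 × 0.7 × (1−0.85) × (1−0.45) = 0.000721875
Highest score → politics.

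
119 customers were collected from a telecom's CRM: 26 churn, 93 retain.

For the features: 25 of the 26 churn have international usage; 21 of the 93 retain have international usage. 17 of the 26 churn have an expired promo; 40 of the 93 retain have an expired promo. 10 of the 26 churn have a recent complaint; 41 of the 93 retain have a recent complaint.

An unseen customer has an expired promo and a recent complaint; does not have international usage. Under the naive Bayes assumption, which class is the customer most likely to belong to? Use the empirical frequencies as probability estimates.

churn: (26/119) × (1/26) × (17/26) × (10/26) ≈ 0.00211327
retain: (93/119) × (72/93) × (40/93) × (41/93) ≈ 0.114726
Highest score → retain.

retain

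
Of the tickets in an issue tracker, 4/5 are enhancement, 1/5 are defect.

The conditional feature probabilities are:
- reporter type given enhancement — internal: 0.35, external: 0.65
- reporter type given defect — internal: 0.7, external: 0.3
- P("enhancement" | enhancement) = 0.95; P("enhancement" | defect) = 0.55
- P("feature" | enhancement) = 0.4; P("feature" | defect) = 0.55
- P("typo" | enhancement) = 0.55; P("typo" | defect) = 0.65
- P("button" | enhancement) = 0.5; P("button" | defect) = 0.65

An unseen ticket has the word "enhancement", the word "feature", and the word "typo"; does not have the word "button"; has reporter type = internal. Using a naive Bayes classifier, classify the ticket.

enhancement: 0.8 × 0.35 × 0.95 × 0.4 × 0.55 × (1−0.5) = 0.02926
defect: 0.2 × 0.7 × 0.55 × 0.55 × 0.65 × (1−0.65) = 0.009634625
Highest score → enhancement.

enhancement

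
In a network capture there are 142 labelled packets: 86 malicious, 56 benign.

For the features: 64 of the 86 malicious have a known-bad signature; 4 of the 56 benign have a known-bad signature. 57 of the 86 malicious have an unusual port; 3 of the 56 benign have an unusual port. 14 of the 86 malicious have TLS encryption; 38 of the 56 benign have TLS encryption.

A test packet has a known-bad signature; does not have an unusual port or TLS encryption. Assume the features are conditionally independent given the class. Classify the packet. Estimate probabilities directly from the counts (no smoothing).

malicious: (86/142) × (64/86) × (29/86) × (72/86) ≈ 0.12724
benign: (56/142) × (4/56) × (53/56) × (18/56) ≈ 0.00856927
Highest score → malicious.

malicious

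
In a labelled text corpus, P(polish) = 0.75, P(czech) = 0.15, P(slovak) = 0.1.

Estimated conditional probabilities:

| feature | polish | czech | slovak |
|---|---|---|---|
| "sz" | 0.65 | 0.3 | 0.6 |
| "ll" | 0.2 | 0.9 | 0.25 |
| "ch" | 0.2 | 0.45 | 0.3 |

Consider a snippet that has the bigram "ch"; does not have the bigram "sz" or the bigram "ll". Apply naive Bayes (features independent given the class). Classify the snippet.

polish

polish: 0.75 × (1−0.65) × (1−0.2) × 0.2 = 0.042
czech: 0.15 × (1−0.3) × (1−0.9) × 0.45 = 0.004725
slovak: 0.1 × (1−0.6) × (1−0.25) × 0.3 = 0.009
Highest score → polish.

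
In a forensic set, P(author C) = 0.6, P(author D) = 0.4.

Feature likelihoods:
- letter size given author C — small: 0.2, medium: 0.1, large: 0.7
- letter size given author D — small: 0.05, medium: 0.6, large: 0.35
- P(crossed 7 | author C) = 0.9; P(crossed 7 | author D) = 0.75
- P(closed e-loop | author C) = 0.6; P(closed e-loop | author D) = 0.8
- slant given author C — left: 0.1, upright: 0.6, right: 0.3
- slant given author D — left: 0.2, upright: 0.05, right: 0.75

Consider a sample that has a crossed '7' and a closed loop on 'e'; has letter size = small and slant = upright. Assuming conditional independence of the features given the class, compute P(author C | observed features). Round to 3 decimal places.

0.985

author C: 0.6 × 0.2 × 0.9 × 0.6 × 0.6 = 0.03888
author D: 0.4 × 0.05 × 0.75 × 0.8 × 0.05 = 0.0006
P(author C | x) = 0.03888 / 0.03948 ≈ 0.985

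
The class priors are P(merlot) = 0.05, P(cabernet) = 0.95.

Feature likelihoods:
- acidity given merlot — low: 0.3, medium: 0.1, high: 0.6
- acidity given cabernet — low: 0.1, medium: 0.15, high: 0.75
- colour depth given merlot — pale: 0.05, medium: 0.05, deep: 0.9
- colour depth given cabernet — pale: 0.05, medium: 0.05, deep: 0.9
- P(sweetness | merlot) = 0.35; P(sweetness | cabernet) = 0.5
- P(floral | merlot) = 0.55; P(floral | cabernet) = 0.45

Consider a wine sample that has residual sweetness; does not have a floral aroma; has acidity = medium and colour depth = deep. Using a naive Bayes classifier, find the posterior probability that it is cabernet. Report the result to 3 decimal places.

merlot: 0.05 × 0.1 × 0.9 × 0.35 × (1−0.55) = 0.00070875
cabernet: 0.95 × 0.15 × 0.9 × 0.5 × (1−0.45) = 0.03526875
P(cabernet | x) = 0.03526875 / 0.0359775 ≈ 0.980

0.980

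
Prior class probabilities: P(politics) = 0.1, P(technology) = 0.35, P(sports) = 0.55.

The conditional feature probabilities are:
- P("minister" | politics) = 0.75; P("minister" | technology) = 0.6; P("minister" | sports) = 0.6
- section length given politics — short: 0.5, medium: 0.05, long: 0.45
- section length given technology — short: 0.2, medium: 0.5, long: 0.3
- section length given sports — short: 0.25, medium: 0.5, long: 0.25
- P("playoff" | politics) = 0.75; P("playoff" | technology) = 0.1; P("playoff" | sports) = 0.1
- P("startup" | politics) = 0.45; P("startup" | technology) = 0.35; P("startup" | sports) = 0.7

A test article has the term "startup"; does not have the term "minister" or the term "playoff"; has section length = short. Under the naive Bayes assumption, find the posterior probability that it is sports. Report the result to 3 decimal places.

0.772

politics: 0.1 × (1−0.75) × 0.5 × (1−0.75) × 0.45 = 0.00140625
technology: 0.35 × (1−0.6) × 0.2 × (1−0.1) × 0.35 = 0.00882
sports: 0.55 × (1−0.6) × 0.25 × (1−0.1) × 0.7 = 0.03465
P(sports | x) = 0.03465 / 0.04487625 ≈ 0.772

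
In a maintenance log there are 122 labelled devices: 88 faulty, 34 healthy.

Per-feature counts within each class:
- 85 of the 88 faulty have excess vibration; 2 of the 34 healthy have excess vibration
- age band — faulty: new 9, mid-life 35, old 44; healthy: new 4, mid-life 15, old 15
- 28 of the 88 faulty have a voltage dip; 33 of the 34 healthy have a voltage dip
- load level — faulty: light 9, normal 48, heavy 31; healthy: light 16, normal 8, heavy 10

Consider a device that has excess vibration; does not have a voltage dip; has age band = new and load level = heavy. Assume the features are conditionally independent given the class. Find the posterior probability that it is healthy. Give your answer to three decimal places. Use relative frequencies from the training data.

faulty: (88/122) × (85/88) × (9/88) × (60/88) × (31/88) ≈ 0.0171146
healthy: (34/122) × (2/34) × (4/34) × (1/34) × (10/34) ≈ 0.0000166837
P(healthy | x) = 0.0000166837 / 0.0171312837 ≈ 0.001

0.001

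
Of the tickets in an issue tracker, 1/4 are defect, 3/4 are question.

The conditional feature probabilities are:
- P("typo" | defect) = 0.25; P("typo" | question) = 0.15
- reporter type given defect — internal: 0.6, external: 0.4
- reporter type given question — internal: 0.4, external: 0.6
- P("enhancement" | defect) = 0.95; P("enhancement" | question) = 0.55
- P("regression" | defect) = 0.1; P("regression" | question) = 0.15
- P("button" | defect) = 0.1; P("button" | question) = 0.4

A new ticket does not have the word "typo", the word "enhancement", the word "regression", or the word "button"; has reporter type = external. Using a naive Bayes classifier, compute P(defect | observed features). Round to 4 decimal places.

0.0334

defect: 0.25 × (1−0.25) × 0.4 × (1−0.95) × (1−0.1) × (1−0.1) = 0.0030375
question: 0.75 × (1−0.15) × 0.6 × (1−0.55) × (1−0.15) × (1−0.4) = 0.08778375
P(defect | x) = 0.0030375 / 0.09082125 ≈ 0.0334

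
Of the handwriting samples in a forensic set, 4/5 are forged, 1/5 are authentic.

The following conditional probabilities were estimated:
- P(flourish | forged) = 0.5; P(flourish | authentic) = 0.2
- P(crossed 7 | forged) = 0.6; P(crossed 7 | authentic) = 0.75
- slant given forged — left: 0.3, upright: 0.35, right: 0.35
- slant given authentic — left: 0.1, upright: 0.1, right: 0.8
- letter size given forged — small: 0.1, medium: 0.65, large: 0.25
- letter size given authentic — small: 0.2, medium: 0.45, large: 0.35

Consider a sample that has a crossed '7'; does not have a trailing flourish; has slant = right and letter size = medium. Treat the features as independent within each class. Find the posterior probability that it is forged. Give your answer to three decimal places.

forged: 0.8 × (1−0.5) × 0.6 × 0.35 × 0.65 = 0.0546
authentic: 0.2 × (1−0.2) × 0.75 × 0.8 × 0.45 = 0.0432
P(forged | x) = 0.0546 / 0.0978 ≈ 0.558

0.558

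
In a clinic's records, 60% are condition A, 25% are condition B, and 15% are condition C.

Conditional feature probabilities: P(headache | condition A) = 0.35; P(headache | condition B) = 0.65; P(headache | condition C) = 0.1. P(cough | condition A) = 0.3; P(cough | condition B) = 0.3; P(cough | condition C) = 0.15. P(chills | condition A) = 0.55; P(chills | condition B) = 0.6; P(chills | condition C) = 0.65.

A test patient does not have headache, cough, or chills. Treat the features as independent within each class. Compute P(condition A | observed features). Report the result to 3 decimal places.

condition A: 0.6 × (1−0.35) × (1−0.3) × (1−0.55) = 0.12285
condition B: 0.25 × (1−0.65) × (1−0.3) × (1−0.6) = 0.0245
condition C: 0.15 × (1−0.1) × (1−0.15) × (1−0.65) = 0.0401625
P(condition A | x) = 0.12285 / 0.1875125 ≈ 0.655

0.655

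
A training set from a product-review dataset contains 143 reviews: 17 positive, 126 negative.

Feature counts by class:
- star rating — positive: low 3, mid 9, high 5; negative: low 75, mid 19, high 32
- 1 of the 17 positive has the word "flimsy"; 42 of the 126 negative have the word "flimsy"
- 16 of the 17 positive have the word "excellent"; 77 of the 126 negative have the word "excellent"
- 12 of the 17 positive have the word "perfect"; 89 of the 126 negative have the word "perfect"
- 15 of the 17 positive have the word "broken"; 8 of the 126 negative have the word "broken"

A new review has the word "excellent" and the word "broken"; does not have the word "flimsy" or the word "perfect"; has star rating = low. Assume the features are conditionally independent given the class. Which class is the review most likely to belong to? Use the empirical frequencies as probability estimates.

positive

positive: (17/143) × (3/17) × (16/17) × (16/17) × (5/17) × (15/17) ≈ 0.00482271
negative: (126/143) × (75/126) × (84/126) × (77/126) × (37/126) × (8/126) ≈ 0.00398387
Highest score → positive.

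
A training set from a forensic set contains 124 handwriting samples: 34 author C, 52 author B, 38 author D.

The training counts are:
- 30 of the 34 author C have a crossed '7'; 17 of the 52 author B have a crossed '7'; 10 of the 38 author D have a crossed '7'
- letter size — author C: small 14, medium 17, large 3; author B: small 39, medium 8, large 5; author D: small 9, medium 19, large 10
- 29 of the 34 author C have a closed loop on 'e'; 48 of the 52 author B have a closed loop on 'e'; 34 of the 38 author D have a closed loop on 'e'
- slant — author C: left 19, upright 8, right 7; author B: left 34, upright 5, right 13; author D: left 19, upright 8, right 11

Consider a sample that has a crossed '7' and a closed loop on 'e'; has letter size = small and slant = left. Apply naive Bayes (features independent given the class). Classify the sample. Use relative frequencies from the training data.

author B

author C: (34/124) × (30/34) × (14/34) × (29/34) × (19/34) ≈ 0.0474835
author B: (52/124) × (17/52) × (39/52) × (48/52) × (34/52) ≈ 0.0620586
author D: (38/124) × (10/38) × (9/38) × (34/38) × (19/38) ≈ 0.00854481
Highest score → author B.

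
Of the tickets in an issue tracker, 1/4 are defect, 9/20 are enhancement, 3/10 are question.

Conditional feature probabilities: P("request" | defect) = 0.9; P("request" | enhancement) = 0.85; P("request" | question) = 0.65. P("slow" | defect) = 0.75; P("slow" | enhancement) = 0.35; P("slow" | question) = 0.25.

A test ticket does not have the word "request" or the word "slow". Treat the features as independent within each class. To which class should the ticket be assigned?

defect: 0.25 × (1−0.9) × (1−0.75) = 0.00625
enhancement: 0.45 × (1−0.85) × (1−0.35) = 0.043875
question: 0.3 × (1−0.65) × (1−0.25) = 0.07875
Highest score → question.

question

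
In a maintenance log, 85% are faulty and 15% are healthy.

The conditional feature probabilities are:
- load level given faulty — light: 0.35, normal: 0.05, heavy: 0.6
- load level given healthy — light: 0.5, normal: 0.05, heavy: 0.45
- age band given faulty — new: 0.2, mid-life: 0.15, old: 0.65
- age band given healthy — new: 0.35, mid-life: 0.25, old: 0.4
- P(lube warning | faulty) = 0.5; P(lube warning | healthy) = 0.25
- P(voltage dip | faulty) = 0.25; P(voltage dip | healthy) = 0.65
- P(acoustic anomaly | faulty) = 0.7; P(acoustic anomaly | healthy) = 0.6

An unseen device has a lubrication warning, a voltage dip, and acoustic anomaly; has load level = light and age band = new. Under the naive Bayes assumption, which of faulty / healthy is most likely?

faulty

faulty: 0.85 × 0.35 × 0.2 × 0.5 × 0.25 × 0.7 = 0.00520625
healthy: 0.15 × 0.5 × 0.35 × 0.25 × 0.65 × 0.6 = 0.002559375
Highest score → faulty.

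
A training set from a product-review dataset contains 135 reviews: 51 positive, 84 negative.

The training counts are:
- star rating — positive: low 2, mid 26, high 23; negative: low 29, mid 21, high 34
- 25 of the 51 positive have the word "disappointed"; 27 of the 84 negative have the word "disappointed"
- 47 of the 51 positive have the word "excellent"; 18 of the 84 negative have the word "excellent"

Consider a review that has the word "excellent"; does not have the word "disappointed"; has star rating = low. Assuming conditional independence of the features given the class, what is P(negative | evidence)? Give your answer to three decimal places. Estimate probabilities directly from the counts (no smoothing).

positive: (51/135) × (2/51) × (26/51) × (47/51) ≈ 0.00696029
negative: (84/135) × (29/84) × (57/84) × (18/84) ≈ 0.0312358
P(negative | x) = 0.0312358 / 0.03819609 ≈ 0.818

0.818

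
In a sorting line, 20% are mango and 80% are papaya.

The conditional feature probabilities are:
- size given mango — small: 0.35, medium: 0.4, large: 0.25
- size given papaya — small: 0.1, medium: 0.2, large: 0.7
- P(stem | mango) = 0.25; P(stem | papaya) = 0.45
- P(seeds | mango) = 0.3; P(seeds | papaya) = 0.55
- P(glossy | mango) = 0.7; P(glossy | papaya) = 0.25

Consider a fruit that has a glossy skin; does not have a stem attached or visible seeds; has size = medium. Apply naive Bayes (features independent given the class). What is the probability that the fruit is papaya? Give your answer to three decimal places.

0.252

mango: 0.2 × 0.4 × (1−0.25) × (1−0.3) × 0.7 = 0.0294
papaya: 0.8 × 0.2 × (1−0.45) × (1−0.55) × 0.25 = 0.0099
P(papaya | x) = 0.0099 / 0.0393 ≈ 0.252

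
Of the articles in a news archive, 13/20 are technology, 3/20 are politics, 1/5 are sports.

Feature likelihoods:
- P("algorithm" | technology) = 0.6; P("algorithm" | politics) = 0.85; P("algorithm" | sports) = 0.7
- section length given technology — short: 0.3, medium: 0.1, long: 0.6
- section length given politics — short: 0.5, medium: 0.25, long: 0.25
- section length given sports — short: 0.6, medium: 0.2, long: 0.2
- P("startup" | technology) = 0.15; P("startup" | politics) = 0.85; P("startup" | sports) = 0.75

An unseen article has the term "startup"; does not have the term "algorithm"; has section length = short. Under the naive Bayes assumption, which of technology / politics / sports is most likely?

sports

technology: 0.65 × (1−0.6) × 0.3 × 0.15 = 0.0117
politics: 0.15 × (1−0.85) × 0.5 × 0.85 = 0.0095625
sports: 0.2 × (1−0.7) × 0.6 × 0.75 = 0.027
Highest score → sports.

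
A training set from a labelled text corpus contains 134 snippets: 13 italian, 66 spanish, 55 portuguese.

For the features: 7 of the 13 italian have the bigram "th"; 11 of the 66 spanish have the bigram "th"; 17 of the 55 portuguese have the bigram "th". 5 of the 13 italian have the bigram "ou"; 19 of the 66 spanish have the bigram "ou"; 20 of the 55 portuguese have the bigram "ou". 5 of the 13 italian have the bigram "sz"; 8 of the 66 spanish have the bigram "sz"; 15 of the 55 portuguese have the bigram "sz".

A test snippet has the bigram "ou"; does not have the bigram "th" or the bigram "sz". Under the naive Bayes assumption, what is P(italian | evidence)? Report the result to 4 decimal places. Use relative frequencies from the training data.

0.0559

italian: (13/134) × (6/13) × (5/13) × (8/13) ≈ 0.0105979
spanish: (66/134) × (55/66) × (19/66) × (58/66) ≈ 0.103837
portuguese: (55/134) × (38/55) × (20/55) × (40/55) ≈ 0.0749969
P(italian | x) = 0.0105979 / 0.1894318 ≈ 0.0559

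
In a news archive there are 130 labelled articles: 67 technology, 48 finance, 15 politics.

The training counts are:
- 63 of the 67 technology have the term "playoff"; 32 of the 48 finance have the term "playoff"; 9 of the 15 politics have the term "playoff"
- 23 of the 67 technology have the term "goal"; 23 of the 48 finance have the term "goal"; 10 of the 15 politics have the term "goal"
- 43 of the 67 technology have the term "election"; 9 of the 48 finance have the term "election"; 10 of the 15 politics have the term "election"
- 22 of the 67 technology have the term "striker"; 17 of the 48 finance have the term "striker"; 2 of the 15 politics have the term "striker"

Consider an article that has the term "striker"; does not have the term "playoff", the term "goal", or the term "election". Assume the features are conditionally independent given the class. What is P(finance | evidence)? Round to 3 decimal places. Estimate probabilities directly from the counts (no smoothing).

0.858

technology: (67/130) × (4/67) × (44/67) × (24/67) × (22/67) ≈ 0.00237672
finance: (48/130) × (16/48) × (25/48) × (39/48) × (17/48) ≈ 0.0184462
politics: (15/130) × (6/15) × (5/15) × (5/15) × (2/15) ≈ 0.000683761
P(finance | x) = 0.0184462 / 0.021506681 ≈ 0.858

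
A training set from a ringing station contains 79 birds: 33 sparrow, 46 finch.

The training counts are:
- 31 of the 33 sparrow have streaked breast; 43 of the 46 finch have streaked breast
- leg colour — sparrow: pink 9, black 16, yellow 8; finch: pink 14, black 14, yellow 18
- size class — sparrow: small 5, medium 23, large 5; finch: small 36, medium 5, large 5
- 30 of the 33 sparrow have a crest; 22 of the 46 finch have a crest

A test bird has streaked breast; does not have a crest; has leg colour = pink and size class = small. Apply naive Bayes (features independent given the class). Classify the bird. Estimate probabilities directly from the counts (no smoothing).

finch

sparrow: (33/79) × (31/33) × (9/33) × (5/33) × (3/33) ≈ 0.0014741
finch: (46/79) × (43/46) × (14/46) × (36/46) × (24/46) ≈ 0.0676409
Highest score → finch.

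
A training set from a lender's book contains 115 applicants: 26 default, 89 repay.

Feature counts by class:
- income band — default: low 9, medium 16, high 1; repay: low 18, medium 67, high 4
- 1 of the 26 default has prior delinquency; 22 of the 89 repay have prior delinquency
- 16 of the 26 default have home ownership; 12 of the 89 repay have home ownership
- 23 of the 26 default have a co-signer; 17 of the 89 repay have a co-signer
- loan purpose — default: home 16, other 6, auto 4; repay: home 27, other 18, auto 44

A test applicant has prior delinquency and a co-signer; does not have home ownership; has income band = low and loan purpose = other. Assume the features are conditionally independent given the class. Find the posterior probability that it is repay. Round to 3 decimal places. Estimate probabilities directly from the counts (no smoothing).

default: (26/115) × (9/26) × (1/26) × (10/26) × (23/26) × (6/26) ≈ 0.000236336
repay: (89/115) × (18/89) × (22/89) × (77/89) × (17/89) × (18/89) ≈ 0.00129315
P(repay | x) = 0.00129315 / 0.001529486 ≈ 0.845

0.845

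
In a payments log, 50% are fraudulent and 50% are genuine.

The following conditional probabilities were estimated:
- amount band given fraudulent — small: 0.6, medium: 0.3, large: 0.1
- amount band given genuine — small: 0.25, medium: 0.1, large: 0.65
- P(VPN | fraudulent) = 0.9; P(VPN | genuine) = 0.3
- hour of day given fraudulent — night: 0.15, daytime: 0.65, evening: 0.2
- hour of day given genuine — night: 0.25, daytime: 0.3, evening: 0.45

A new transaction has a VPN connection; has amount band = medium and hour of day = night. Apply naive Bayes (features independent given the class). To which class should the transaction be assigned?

fraudulent: 0.5 × 0.3 × 0.9 × 0.15 = 0.02025
genuine: 0.5 × 0.1 × 0.3 × 0.25 = 0.00375
Highest score → fraudulent.

fraudulent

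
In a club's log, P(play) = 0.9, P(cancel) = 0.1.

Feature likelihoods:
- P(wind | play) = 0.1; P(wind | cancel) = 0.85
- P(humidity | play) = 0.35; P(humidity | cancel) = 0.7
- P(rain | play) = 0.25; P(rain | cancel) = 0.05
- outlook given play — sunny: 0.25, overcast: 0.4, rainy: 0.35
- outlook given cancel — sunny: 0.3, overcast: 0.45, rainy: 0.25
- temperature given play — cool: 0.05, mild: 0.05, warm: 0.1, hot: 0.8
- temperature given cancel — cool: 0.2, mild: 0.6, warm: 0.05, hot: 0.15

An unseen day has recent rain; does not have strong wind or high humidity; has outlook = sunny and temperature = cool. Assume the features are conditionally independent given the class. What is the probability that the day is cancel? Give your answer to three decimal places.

0.008

play: 0.9 × (1−0.1) × (1−0.35) × 0.25 × 0.25 × 0.05 = 0.0016453125
cancel: 0.1 × (1−0.85) × (1−0.7) × 0.05 × 0.3 × 0.2 = 0.0000135
P(cancel | x) = 0.0000135 / 0.0016588125 ≈ 0.008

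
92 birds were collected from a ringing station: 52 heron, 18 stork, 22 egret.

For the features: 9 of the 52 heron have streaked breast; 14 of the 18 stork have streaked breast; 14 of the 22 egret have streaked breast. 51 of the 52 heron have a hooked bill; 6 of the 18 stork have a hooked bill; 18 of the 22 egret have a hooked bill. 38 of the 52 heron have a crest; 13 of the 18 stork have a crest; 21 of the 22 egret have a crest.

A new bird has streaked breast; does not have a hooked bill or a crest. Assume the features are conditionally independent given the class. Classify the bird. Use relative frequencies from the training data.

heron: (52/92) × (9/52) × (1/52) × (14/52) ≈ 0.000506496
stork: (18/92) × (14/18) × (12/18) × (5/18) ≈ 0.0281804
egret: (22/92) × (14/22) × (4/22) × (1/22) ≈ 0.00125764
Highest score → stork.

stork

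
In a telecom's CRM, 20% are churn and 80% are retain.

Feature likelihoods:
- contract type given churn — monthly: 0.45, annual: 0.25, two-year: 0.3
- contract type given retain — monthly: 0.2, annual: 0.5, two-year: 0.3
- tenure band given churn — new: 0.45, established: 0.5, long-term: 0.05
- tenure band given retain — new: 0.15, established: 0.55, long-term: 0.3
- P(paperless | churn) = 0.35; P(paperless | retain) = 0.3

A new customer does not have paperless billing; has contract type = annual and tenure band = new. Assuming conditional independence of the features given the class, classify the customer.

churn: 0.2 × 0.25 × 0.45 × (1−0.35) = 0.014625
retain: 0.8 × 0.5 × 0.15 × (1−0.3) = 0.042
Highest score → retain.

retain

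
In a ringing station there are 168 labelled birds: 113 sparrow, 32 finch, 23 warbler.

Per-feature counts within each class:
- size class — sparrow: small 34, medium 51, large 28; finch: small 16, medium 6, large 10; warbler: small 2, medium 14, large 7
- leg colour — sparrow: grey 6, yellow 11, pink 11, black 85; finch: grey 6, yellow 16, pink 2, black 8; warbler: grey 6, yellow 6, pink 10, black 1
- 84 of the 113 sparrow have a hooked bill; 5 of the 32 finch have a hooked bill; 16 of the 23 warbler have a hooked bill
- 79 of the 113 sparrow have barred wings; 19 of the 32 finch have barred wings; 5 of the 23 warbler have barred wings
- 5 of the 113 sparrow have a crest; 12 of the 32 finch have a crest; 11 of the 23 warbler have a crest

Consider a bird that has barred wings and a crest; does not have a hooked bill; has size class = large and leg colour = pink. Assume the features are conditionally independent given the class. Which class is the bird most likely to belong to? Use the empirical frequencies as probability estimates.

finch

sparrow: (113/168) × (28/113) × (11/113) × (29/113) × (79/113) × (5/113) ≈ 0.000128802
finch: (32/168) × (10/32) × (2/32) × (27/32) × (19/32) × (12/32) ≈ 0.000698907
warbler: (23/168) × (7/23) × (10/23) × (7/23) × (5/23) × (11/23) ≈ 0.000573242
Highest score → finch.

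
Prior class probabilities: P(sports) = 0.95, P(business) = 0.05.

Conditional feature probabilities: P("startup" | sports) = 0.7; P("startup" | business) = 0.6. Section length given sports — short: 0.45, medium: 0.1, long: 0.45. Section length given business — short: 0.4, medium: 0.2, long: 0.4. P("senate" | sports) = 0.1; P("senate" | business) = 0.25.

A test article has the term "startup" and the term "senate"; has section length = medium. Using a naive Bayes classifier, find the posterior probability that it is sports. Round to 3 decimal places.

sports: 0.95 × 0.7 × 0.1 × 0.1 = 0.00665
business: 0.05 × 0.6 × 0.2 × 0.25 = 0.0015
P(sports | x) = 0.00665 / 0.00815 ≈ 0.816

0.816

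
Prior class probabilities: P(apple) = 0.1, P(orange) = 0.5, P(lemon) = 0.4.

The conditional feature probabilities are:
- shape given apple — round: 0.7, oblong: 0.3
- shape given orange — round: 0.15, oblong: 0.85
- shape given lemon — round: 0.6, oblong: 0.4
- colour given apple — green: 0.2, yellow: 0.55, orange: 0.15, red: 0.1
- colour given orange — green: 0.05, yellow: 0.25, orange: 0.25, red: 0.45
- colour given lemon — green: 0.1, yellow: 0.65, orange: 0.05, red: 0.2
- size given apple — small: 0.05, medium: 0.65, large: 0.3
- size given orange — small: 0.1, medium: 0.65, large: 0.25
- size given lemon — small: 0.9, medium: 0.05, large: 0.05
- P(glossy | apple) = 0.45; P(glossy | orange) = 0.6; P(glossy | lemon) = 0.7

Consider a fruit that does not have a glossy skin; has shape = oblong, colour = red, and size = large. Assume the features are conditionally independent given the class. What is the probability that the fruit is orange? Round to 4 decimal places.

apple: 0.1 × 0.3 × 0.1 × 0.3 × (1−0.45) = 0.000495
orange: 0.5 × 0.85 × 0.45 × 0.25 × (1−0.6) = 0.019125
lemon: 0.4 × 0.4 × 0.2 × 0.05 × (1−0.7) = 0.00048
P(orange | x) = 0.019125 / 0.0201 ≈ 0.9515

0.9515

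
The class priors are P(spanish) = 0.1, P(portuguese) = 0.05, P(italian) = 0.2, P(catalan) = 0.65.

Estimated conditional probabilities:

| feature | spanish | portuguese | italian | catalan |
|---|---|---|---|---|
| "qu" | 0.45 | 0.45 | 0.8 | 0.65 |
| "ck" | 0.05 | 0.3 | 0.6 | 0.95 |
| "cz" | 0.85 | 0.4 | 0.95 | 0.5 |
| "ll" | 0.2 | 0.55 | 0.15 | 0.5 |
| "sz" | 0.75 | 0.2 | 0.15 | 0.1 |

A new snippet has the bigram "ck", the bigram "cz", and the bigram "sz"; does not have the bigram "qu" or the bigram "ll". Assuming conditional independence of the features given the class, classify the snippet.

spanish: 0.1 × (1−0.45) × 0.05 × 0.85 × (1−0.2) × 0.75 = 0.0014025
portuguese: 0.05 × (1−0.45) × 0.3 × 0.4 × (1−0.55) × 0.2 = 0.000297
italian: 0.2 × (1−0.8) × 0.6 × 0.95 × (1−0.15) × 0.15 = 0.002907
catalan: 0.65 × (1−0.65) × 0.95 × 0.5 × (1−0.5) × 0.1 = 0.005403125
Highest score → catalan.

catalan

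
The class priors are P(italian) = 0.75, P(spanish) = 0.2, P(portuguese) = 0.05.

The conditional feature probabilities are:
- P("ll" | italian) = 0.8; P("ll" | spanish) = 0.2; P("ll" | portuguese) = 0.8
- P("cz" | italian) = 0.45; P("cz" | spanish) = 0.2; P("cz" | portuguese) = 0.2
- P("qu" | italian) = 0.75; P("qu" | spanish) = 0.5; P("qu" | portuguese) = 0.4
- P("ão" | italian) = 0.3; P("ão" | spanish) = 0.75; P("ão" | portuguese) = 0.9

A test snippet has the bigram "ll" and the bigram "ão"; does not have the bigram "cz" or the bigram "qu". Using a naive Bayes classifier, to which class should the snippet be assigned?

italian: 0.75 × 0.8 × (1−0.45) × (1−0.75) × 0.3 = 0.02475
spanish: 0.2 × 0.2 × (1−0.2) × (1−0.5) × 0.75 = 0.012
portuguese: 0.05 × 0.8 × (1−0.2) × (1−0.4) × 0.9 = 0.01728
Highest score → italian.

italian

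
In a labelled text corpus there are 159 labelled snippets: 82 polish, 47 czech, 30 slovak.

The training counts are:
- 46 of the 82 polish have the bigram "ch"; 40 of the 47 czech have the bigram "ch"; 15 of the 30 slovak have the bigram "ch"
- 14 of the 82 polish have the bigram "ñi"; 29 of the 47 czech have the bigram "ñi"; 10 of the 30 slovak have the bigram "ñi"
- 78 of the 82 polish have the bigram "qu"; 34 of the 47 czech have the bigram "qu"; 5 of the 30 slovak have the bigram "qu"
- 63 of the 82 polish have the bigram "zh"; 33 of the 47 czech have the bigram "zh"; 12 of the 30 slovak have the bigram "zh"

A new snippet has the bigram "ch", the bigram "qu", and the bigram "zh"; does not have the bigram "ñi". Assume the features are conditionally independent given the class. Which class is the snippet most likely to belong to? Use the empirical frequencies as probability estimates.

polish: (82/159) × (46/82) × (68/82) × (78/82) × (63/82) ≈ 0.175333
czech: (47/159) × (40/47) × (18/47) × (34/47) × (33/47) ≈ 0.0489367
slovak: (30/159) × (15/30) × (20/30) × (5/30) × (12/30) ≈ 0.00419287
Highest score → polish.

polish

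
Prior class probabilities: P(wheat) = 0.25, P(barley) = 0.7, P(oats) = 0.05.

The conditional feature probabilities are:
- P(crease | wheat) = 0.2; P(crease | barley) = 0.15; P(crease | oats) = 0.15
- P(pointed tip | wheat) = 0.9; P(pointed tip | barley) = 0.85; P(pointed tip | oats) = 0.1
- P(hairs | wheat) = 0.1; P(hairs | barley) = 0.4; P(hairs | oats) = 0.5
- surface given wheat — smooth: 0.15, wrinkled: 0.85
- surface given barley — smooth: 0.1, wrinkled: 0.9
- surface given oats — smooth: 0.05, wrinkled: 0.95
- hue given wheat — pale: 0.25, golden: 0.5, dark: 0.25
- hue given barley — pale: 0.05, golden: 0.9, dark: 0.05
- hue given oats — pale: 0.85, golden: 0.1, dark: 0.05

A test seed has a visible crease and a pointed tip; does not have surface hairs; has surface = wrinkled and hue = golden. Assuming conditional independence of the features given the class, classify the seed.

barley

wheat: 0.25 × 0.2 × 0.9 × (1−0.1) × 0.85 × 0.5 = 0.0172125
barley: 0.7 × 0.15 × 0.85 × (1−0.4) × 0.9 × 0.9 = 0.0433755
oats: 0.05 × 0.15 × 0.1 × (1−0.5) × 0.95 × 0.1 = 0.000035625
Highest score → barley.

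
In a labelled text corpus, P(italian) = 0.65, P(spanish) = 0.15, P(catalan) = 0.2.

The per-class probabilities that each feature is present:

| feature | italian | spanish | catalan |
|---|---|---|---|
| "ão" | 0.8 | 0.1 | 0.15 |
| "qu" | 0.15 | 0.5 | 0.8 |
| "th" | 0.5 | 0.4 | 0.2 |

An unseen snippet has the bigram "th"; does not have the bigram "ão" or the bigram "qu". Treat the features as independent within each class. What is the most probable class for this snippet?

italian: 0.65 × (1−0.8) × (1−0.15) × 0.5 = 0.05525
spanish: 0.15 × (1−0.1) × (1−0.5) × 0.4 = 0.027
catalan: 0.2 × (1−0.15) × (1−0.8) × 0.2 = 0.0068
Highest score → italian.

italian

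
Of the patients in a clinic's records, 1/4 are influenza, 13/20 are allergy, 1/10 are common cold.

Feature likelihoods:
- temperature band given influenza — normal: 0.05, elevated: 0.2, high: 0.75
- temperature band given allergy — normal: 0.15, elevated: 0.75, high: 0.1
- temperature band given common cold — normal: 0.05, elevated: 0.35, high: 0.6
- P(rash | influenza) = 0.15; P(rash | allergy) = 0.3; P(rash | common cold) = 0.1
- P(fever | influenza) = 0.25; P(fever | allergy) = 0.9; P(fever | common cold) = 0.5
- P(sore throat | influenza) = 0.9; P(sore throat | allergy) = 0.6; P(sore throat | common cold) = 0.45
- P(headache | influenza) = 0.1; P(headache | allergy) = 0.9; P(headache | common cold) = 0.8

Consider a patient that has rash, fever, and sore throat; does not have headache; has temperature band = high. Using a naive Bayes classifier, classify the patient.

influenza: 0.25 × 0.75 × 0.15 × 0.25 × 0.9 × (1−0.1) = 0.0056953125
allergy: 0.65 × 0.1 × 0.3 × 0.9 × 0.6 × (1−0.9) = 0.001053
common cold: 0.1 × 0.6 × 0.1 × 0.5 × 0.45 × (1−0.8) = 0.00027
Highest score → influenza.

influenza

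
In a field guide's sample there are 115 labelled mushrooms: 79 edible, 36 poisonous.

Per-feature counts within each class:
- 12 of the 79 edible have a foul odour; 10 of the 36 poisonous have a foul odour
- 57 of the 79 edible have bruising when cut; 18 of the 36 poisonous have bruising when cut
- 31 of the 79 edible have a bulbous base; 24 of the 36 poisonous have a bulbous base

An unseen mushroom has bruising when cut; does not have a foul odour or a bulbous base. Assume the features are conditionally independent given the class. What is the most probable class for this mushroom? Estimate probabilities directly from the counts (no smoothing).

edible

edible: (79/115) × (67/79) × (57/79) × (48/79) ≈ 0.255411
poisonous: (36/115) × (26/36) × (18/36) × (12/36) ≈ 0.0376812
Highest score → edible.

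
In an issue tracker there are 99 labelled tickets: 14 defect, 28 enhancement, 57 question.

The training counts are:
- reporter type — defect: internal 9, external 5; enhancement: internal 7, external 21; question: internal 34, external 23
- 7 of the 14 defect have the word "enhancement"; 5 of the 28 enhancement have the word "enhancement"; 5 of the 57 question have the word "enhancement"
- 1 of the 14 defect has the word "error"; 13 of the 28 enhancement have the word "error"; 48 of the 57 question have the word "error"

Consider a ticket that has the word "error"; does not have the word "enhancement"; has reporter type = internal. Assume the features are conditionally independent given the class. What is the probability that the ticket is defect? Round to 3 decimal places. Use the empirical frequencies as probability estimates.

defect: (14/99) × (9/14) × (7/14) × (1/14) ≈ 0.00324675
enhancement: (28/99) × (7/28) × (23/28) × (13/28) ≈ 0.0269661
question: (57/99) × (34/57) × (52/57) × (48/57) ≈ 0.263839
P(defect | x) = 0.00324675 / 0.29405185 ≈ 0.011

0.011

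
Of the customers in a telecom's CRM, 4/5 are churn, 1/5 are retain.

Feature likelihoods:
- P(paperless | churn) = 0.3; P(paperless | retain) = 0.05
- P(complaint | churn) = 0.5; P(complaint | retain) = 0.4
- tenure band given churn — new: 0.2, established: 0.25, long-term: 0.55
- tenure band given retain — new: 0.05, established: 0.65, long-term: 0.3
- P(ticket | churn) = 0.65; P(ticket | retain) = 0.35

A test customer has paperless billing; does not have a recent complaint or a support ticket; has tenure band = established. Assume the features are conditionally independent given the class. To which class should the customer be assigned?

churn: 0.8 × 0.3 × (1−0.5) × 0.25 × (1−0.65) = 0.0105
retain: 0.2 × 0.05 × (1−0.4) × 0.65 × (1−0.35) = 0.002535
Highest score → churn.

churn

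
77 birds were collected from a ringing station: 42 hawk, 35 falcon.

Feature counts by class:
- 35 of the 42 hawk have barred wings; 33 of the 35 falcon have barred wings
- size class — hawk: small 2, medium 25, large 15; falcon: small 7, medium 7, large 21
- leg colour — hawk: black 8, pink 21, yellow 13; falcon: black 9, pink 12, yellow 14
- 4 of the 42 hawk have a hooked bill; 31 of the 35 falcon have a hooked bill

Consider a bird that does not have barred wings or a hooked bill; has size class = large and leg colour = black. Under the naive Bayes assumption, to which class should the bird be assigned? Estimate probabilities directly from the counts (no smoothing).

hawk: (42/77) × (7/42) × (15/42) × (8/42) × (38/42) ≈ 0.00559531
falcon: (35/77) × (2/35) × (21/35) × (9/35) × (4/35) ≈ 0.000457991
Highest score → hawk.

hawk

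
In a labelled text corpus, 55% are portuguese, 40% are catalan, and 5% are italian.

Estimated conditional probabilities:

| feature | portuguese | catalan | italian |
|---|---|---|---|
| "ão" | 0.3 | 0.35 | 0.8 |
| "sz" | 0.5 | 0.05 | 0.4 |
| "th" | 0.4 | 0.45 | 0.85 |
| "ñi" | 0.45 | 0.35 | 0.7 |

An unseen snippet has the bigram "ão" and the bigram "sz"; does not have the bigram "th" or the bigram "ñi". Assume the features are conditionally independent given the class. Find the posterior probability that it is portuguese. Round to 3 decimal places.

portuguese: 0.55 × 0.3 × 0.5 × (1−0.4) × (1−0.45) = 0.027225
catalan: 0.4 × 0.35 × 0.05 × (1−0.45) × (1−0.35) = 0.0025025
italian: 0.05 × 0.8 × 0.4 × (1−0.85) × (1−0.7) = 0.00072
P(portuguese | x) = 0.027225 / 0.0304475 ≈ 0.894

0.894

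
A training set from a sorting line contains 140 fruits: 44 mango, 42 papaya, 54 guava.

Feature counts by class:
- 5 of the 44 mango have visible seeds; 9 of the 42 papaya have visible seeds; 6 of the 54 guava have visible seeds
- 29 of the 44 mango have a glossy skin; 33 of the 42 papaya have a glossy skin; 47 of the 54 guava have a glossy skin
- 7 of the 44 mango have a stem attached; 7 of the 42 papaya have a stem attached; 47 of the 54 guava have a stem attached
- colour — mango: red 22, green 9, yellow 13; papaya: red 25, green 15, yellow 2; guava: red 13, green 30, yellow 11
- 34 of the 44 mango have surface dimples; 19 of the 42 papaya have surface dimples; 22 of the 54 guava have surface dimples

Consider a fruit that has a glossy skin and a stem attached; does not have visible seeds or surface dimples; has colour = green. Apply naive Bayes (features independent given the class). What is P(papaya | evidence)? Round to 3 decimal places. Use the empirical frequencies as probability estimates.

mango: (44/140) × (39/44) × (29/44) × (7/44) × (9/44) × (10/44) ≈ 0.00135789
papaya: (42/140) × (33/42) × (33/42) × (7/42) × (15/42) × (23/42) ≈ 0.00603698
guava: (54/140) × (48/54) × (47/54) × (47/54) × (30/54) × (32/54) ≈ 0.0855077
P(papaya | x) = 0.00603698 / 0.09290257 ≈ 0.065

0.065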